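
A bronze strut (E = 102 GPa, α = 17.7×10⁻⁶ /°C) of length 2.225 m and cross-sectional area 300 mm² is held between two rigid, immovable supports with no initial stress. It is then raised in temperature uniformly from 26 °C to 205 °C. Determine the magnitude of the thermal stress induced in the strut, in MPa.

Because both ends are immovable the net strain is zero, and the suppressed thermal strain is αΔT = 17.7×10⁻⁶ × 179 = 3168.3×10⁻⁶.
σ = EαΔT = 102×10³ × 17.7×10⁻⁶ × 179 = 323.2 MPa (compressive; the strut is trying to expand).

σ ≈ 323 MPa (compressive)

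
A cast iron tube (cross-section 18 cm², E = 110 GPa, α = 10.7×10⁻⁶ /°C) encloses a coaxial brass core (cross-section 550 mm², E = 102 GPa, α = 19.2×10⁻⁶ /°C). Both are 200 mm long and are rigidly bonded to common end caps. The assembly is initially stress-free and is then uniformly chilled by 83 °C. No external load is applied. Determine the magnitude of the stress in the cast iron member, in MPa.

σ ≈ 17.1 MPa (compressive)

Both members must finish at the same length. With the larger α, the brass tends to over-contract; the plates restrain it, putting the brass in tension and the cast iron in compression. With no external load the two internal forces are equal and opposite, magnitude P.
Setting the final lengths equal and cancelling L: (α₁ − α₂)ΔT = P/(A₁E₁) + P/(A₂E₂).
|α₁ − α₂|·ΔT = 8.5×10⁻⁶ × 83 = 0.0007055.
1/(A₁E₁) + 1/(A₂E₂) = 1/(1800×110×10³) + 1/(550×102×10³) = 2.288×10⁻⁸ N⁻¹.
P = 0.0007055 / 2.288×10⁻⁸ = 30840 N = 30.84 kN.
σ_{cast iron} = P/A₁ = 30840/1800 = 17.13 MPa, compressive.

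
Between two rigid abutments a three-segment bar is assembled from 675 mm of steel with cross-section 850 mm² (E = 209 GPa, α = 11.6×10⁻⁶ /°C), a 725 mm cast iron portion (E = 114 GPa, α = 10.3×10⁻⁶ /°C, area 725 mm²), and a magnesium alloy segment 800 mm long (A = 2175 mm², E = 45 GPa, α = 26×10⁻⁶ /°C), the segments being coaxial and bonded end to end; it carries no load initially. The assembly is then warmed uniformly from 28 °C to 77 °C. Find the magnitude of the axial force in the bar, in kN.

P ≈ 85.3 kN (compressive)

Free thermal expansion of the whole bar: Σ αᵢΔT Lᵢ = 11.6×10⁻⁶×49×675 + 10.3×10⁻⁶×49×725 + 26×10⁻⁶×49×800 = 1.769 mm.
The rigid supports impose zero overall length change; the single axial force P common to all segments must satisfy P Σ Lᵢ/(AᵢEᵢ) = δ_free.
The series flexibility is Σ Lᵢ/(AᵢEᵢ) = 675/(850×209×10³) + 725/(725×114×10³) + 800/(2175×45×10³) = 2.075×10⁻⁵ mm/N.
So P = 1.769 / 2.075×10⁻⁵ = 85.26 kN, compressive.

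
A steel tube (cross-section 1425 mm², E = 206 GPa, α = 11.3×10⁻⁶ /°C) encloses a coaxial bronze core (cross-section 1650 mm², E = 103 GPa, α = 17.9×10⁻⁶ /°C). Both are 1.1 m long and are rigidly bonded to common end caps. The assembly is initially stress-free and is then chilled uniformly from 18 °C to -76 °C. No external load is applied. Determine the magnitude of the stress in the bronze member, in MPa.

σ ≈ 40.5 MPa (tensile)

Both members must finish at the same length. With the larger α, the bronze tends to over-contract; the plates restrain it, putting the bronze in tension and the steel in compression. With no external load the two internal forces are equal and opposite, magnitude P.
Setting the final lengths equal and cancelling L: (α₁ − α₂)ΔT = P/(A₁E₁) + P/(A₂E₂).
|α₁ − α₂|·ΔT = 6.6×10⁻⁶ × 94 = 0.0006204.
1/(A₁E₁) + 1/(A₂E₂) = 1/(1425×206×10³) + 1/(1650×103×10³) = 9.291×10⁻⁹ N⁻¹.
P = 0.0006204 / 9.291×10⁻⁹ = 66780 N = 66.78 kN.
σ_{bronze} = P/A₂ = 66780/1650 = 40.47 MPa, tensile.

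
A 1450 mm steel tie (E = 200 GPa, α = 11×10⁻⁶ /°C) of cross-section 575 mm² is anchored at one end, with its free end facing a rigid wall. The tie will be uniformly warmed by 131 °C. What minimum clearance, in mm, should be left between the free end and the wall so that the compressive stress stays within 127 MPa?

g ≈ 1.17 mm

With no wall the tie would lengthen by αΔT L = 11×10⁻⁶ × 131 × 1450 = 2.089 mm.
A stress of 127 MPa corresponds to the wall pushing the tie back by σL/E = 127×1450/(200×10³) = 0.9207 mm.
The gap must absorb the remainder: g_min = 2.089 − 0.9207 = 1.169 mm.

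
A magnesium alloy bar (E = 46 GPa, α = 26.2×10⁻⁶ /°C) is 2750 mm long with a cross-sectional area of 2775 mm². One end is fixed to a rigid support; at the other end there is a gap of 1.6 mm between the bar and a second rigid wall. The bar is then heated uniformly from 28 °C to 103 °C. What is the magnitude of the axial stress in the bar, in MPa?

Free thermal elongation = αΔT L = 26.2×10⁻⁶ × 75 × 2750 = 5.404 mm.
This exceeds the 1.6 mm gap, so the wall pushes back. The portion of expansion that must be recovered elastically is δ_free − gap = 5.404 − 1.6 = 3.804 mm.
Compatibility: PL/(AE) = 3.804 mm, so σ = P/A = E × (3.804/2750) = 63.63 MPa.

σ ≈ 63.6 MPa (compressive)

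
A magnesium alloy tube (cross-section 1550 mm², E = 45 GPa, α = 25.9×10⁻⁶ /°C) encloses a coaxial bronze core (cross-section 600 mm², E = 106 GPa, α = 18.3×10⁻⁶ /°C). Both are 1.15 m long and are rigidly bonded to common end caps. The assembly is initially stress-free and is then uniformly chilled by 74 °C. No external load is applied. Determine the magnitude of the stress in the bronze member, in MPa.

σ ≈ 31.2 MPa (compressive)

Both members must finish at the same length. With the larger α, the magnesium alloy tends to over-contract; the plates restrain it, putting the magnesium alloy in tension and the bronze in compression. With no external load the two internal forces are equal and opposite, magnitude P.
Compatibility of the two members (thermal + elastic change equal): (α₁ − α₂)ΔT = P·[1/(A₁E₁) + 1/(A₂E₂)].
|α₁ − α₂|·ΔT = 7.6×10⁻⁶ × 74 = 0.0005624.
1/(A₁E₁) + 1/(A₂E₂) = 1/(1550×45×10³) + 1/(600×106×10³) = 3.006×10⁻⁸ N⁻¹.
P = 0.0005624 / 3.006×10⁻⁸ = 18710 N = 18.71 kN.
σ_{bronze} = P/A₂ = 18710/600 = 31.18 MPa, compressive.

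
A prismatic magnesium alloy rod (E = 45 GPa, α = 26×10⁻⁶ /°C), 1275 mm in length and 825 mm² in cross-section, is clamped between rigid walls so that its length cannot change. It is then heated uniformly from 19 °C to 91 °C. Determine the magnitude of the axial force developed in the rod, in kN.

With zero net strain, σ = E·αΔT = 45 GPa × 26×10⁻⁶ × 72 = 84.24 MPa.
Then P = σA = 84.24 × 825 mm² = 69.5 kN, compressive.

P ≈ 69.5 kN (compressive)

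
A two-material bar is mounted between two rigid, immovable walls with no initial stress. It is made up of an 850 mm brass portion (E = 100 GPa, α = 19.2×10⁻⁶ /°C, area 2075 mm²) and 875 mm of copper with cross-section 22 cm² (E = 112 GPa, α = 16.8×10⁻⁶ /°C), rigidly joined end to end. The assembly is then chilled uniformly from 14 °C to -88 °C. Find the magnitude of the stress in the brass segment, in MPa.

With the walls removed the bar would change length by δ_free = Σ αᵢΔT Lᵢ = 19.2×10⁻⁶×102×850 + 16.8×10⁻⁶×102×875 = 3.164 mm.
The rigid supports impose zero overall length change; the single axial force P common to all segments must satisfy P Σ Lᵢ/(AᵢEᵢ) = δ_free.
The series flexibility is Σ Lᵢ/(AᵢEᵢ) = 850/(2075×100×10³) + 875/(2200×112×10³) = 7.648×10⁻⁶ mm/N.
P = 3.164 / 7.648×10⁻⁶ = 413700 N = 413.7 kN, tensile.
σ_{brass} = P / A = 413700 / 2075 = 199.4 MPa.

σ ≈ 199 MPa (tensile)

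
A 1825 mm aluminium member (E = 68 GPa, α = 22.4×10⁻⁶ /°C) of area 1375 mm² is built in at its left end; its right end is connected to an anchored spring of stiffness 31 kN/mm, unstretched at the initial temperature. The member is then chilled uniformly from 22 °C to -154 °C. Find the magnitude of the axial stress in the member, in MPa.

If the spring were absent the member would shorten by αΔT L = 22.4×10⁻⁶ × 176 × 1825 = 7.195 mm.
Let P be the tensile force in the spring. The member extends elastically by PL/(AE) and the spring stretches by P/k; together these equal δ_free.
So P = δ_free / [L/(AE) + 1/k] = 7.195 / [ 1825/(1375×68×10³) + 1/(31×10³) ].
P = 7.195 / 5.178×10⁻⁵ = 139000 N.
σ = P/A = 139000/1375 = 101.1 MPa.

σ ≈ 101 MPa (tensile)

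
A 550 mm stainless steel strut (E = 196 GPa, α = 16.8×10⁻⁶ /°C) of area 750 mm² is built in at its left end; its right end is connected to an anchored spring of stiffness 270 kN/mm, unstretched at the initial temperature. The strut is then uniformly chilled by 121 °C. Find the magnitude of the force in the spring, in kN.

P ≈ 150 kN

If the spring were absent the strut would shorten by αΔT L = 16.8×10⁻⁶ × 121 × 550 = 1.118 mm.
With a force P in the spring, the elastic change of the strut is PL/(AE) and that of the spring is P/k; compatibility requires their sum to equal δ_free.
P [ L/(AE) + 1/k ] = δ_free → P [ 550/(750×196×10³) + 1/(270×10³) ] = 1.118.
P = 1.118 / 7.445×10⁻⁶ = 150200 N.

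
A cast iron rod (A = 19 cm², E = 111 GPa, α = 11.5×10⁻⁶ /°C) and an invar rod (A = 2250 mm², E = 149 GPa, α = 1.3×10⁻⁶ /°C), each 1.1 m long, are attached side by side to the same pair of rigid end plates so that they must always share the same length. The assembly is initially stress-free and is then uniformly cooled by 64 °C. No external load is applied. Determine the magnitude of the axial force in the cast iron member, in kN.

P ≈ 84.5 kN (tensile in the cast iron)

Both members must finish at the same length. With the larger α, the cast iron tends to over-contract; the plates restrain it, putting the cast iron in tension and the invar in compression. With no external load the two internal forces are equal and opposite, magnitude P.
Compatibility of the two members (thermal + elastic change equal): (α₁ − α₂)ΔT = P·[1/(A₁E₁) + 1/(A₂E₂)].
|α₁ − α₂|·ΔT = 10.2×10⁻⁶ × 64 = 0.0006528.
1/(A₁E₁) + 1/(A₂E₂) = 1/(1900×111×10³) + 1/(2250×149×10³) = 7.724×10⁻⁹ N⁻¹.
P = 0.0006528 / 7.724×10⁻⁹ = 84510 N = 84.51 kN.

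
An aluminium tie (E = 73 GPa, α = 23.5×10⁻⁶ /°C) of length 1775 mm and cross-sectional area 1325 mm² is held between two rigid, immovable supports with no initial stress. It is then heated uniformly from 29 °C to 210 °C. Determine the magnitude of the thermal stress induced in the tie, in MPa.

σ ≈ 311 MPa (compressive)

Because both ends are immovable the net strain is zero, and the suppressed thermal strain is αΔT = 23.5×10⁻⁶ × 181 = 4253.5×10⁻⁶.
σ = EαΔT = 73×10³ × 23.5×10⁻⁶ × 181 = 310.5 MPa (compressive; the tie is trying to expand).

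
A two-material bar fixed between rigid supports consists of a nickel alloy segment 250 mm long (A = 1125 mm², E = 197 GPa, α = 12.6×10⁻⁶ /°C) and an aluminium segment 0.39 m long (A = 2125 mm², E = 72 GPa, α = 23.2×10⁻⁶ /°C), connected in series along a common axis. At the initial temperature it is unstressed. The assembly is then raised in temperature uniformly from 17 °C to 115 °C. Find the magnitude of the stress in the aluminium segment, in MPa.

σ ≈ 153 MPa (compressive)

With the walls removed the bar would change length by δ_free = Σ αᵢΔT Lᵢ = 12.6×10⁻⁶×98×250 + 23.2×10⁻⁶×98×390 = 1.195 mm.
The rigid supports impose zero overall length change; the single axial force P common to all segments must satisfy P Σ Lᵢ/(AᵢEᵢ) = δ_free.
The series flexibility is Σ Lᵢ/(AᵢEᵢ) = 250/(1125×197×10³) + 390/(2125×72×10³) = 3.677×10⁻⁶ mm/N.
P = 1.195 / 3.677×10⁻⁶ = 325100 N = 325.1 kN, compressive.
σ_{aluminium} = P / A = 325100 / 2125 = 153 MPa.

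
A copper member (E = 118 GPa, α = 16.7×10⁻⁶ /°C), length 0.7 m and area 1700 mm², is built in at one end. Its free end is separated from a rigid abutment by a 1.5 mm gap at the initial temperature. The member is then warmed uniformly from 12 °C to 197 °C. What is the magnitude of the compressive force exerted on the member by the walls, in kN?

Unrestrained expansion: δ_free = αΔT L = 16.7×10⁻⁶ × 185 × 700 = 2.163 mm.
The gap closes (δ_free > 1.5 mm) and the wall then resists a further 2.163 − 1.5 = 0.6626 mm of expansion.
Compatibility: PL/(AE) = 0.6626 mm, so σ = P/A = E × (0.6626/700) = 111.7 MPa.
P = σA = 111.7 × 1700 = 189.9 kN.

P ≈ 190 kN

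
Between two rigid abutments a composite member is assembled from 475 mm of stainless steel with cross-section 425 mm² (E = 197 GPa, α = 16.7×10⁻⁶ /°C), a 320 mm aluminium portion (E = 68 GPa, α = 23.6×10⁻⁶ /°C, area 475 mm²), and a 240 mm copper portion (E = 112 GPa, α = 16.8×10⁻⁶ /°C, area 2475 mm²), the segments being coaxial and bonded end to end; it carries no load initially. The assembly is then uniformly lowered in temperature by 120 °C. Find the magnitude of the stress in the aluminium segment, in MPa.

Free thermal contraction of the whole bar: Σ αᵢΔT Lᵢ = 16.7×10⁻⁶×120×475 + 23.6×10⁻⁶×120×320 + 16.8×10⁻⁶×120×240 = 2.342 mm.
The rigid supports impose zero overall length change; the single axial force P common to all segments must satisfy P Σ Lᵢ/(AᵢEᵢ) = δ_free.
Σ Lᵢ/(AᵢEᵢ) = 475/(425×197×10³) + 320/(475×68×10³) + 240/(2475×112×10³) = 1.645×10⁻⁵ mm/N.
P = 2.342 / 1.645×10⁻⁵ = 142400 N = 142.4 kN, tensile.
σ_{aluminium} = P / A = 142400 / 475 = 299.8 MPa.

σ ≈ 300 MPa (tensile)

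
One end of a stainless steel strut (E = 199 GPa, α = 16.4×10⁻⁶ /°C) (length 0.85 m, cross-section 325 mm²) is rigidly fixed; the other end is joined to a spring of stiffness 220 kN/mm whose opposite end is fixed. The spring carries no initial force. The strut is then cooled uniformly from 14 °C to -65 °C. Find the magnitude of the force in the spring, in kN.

If the spring were absent the strut would shorten by αΔT L = 16.4×10⁻⁶ × 79 × 850 = 1.101 mm.
Let P be the tensile force in the spring. The strut extends elastically by PL/(AE) and the spring stretches by P/k; together these equal δ_free.
P [ L/(AE) + 1/k ] = δ_free → P [ 850/(325×199×10³) + 1/(220×10³) ] = 1.101.
P = 1.101 / 1.769×10⁻⁵ = 62260 N.

P ≈ 62.3 kN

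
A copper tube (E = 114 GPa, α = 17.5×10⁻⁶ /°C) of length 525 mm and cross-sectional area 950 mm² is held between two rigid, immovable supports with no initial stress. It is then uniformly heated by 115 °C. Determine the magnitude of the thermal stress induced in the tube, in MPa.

σ ≈ 229 MPa (compressive)

Because both ends are immovable the net strain is zero, and the suppressed thermal strain is αΔT = 17.5×10⁻⁶ × 115 = 2012.5×10⁻⁶.
σ = EαΔT = 114×10³ × 17.5×10⁻⁶ × 115 = 229.4 MPa (compressive; the tube is trying to expand).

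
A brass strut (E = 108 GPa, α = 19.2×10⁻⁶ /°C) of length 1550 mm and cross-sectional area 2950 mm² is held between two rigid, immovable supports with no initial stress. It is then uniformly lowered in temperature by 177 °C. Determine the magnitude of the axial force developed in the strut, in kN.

Full restraint means ε = 0, so the stress is σ = EαΔT = 108×10³ × 19.2×10⁻⁶ × 177 = 367 MPa.
Then P = σA = 367 × 2950 mm² = 1083 kN, tensile.

P ≈ 1080 kN (tensile)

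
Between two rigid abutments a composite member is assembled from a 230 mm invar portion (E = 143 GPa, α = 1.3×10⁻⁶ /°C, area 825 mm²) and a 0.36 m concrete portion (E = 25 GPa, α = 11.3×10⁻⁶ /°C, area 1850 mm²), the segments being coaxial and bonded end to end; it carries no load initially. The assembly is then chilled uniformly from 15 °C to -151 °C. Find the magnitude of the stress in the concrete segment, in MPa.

σ ≈ 40.3 MPa (tensile)

Free thermal contraction of the whole bar: Σ αᵢΔT Lᵢ = 1.3×10⁻⁶×166×230 + 11.3×10⁻⁶×166×360 = 0.7249 mm.
Since the ends are fixed, an axial force P builds up, equal in every segment, with P · Σ Lᵢ/(AᵢEᵢ) = δ_free.
Σ Lᵢ/(AᵢEᵢ) = 230/(825×143×10³) + 360/(1850×25×10³) = 9.733×10⁻⁶ mm/N.
So P = 0.7249 / 9.733×10⁻⁶ = 74.48 kN, tensile.
σ_{concrete} = P / A = 74480 / 1850 = 40.26 MPa.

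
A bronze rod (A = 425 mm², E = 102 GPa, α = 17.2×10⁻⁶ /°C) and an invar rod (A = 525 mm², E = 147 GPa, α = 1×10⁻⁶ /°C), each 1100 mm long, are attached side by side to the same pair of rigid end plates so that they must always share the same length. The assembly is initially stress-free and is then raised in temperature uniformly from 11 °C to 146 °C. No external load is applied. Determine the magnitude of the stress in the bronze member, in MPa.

Equilibrium of a rigid end plate with no external load gives equal and opposite internal forces ±P in the two members. Since α_{bronze} > α_{invar}, heating drives the bronze into compression and the invar into tension.
Equating the net (thermal + elastic) strains gives |α₁ − α₂|·ΔT = P·[1/(A₁E₁) + 1/(A₂E₂)].
|α₁ − α₂|·ΔT = 16.2×10⁻⁶ × 135 = 0.002187.
1/(A₁E₁) + 1/(A₂E₂) = 1/(425×102×10³) + 1/(525×147×10³) = 3.603×10⁻⁸ N⁻¹.
So P = 0.002187 / 3.603×10⁻⁸ = 60.71 kN.
σ_{bronze} = P/A₁ = 60710/425 = 142.8 MPa, compressive.

σ ≈ 143 MPa (compressive)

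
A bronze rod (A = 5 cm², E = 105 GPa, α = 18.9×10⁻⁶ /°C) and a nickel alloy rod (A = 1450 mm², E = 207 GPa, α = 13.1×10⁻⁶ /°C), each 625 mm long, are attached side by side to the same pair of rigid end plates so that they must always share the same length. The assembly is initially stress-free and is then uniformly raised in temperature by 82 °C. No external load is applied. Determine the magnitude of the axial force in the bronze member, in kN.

P ≈ 21.3 kN (compressive in the bronze)

Equilibrium of a rigid end plate with no external load gives equal and opposite internal forces ±P in the two members. Since α_{bronze} > α_{nickel alloy}, heating drives the bronze into compression and the nickel alloy into tension.
Equating the net (thermal + elastic) strains gives |α₁ − α₂|·ΔT = P·[1/(A₁E₁) + 1/(A₂E₂)].
|α₁ − α₂|·ΔT = 5.8×10⁻⁶ × 82 = 0.0004756.
1/(A₁E₁) + 1/(A₂E₂) = 1/(500×105×10³) + 1/(1450×207×10³) = 2.238×10⁻⁸ N⁻¹.
So P = 0.0004756 / 2.238×10⁻⁸ = 21.25 kN.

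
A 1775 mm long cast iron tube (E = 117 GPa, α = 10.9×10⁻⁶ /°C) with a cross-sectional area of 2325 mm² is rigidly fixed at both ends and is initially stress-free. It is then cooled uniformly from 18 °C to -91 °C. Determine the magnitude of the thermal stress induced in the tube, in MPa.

σ ≈ 139 MPa (tensile)

Because both ends are immovable the net strain is zero, and the suppressed thermal strain is αΔT = 10.9×10⁻⁶ × 109 = 1188.1×10⁻⁶.
The stress required to suppress this strain is σ = Eε = 117×10³ × 1188.1×10⁻⁶ = 139 MPa, tensile since the tube is trying to contract.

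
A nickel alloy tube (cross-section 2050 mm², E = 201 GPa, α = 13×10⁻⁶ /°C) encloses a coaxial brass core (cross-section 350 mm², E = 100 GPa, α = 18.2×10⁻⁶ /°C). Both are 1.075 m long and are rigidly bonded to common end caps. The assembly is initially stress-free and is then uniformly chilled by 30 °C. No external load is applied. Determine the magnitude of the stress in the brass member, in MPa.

Both members must finish at the same length. With the larger α, the brass tends to over-contract; the plates restrain it, putting the brass in tension and the nickel alloy in compression. With no external load the two internal forces are equal and opposite, magnitude P.
Equating the net (thermal + elastic) strains gives |α₁ − α₂|·ΔT = P·[1/(A₁E₁) + 1/(A₂E₂)].
|α₁ − α₂|·ΔT = 5.2×10⁻⁶ × 30 = 0.000156.
1/(A₁E₁) + 1/(A₂E₂) = 1/(2050×201×10³) + 1/(350×100×10³) = 3.1×10⁻⁸ N⁻¹.
P = 0.000156 / 3.1×10⁻⁸ = 5033 N = 5.033 kN.
σ_{brass} = P/A₂ = 5033/350 = 14.38 MPa, tensile.

σ ≈ 14.4 MPa (tensile)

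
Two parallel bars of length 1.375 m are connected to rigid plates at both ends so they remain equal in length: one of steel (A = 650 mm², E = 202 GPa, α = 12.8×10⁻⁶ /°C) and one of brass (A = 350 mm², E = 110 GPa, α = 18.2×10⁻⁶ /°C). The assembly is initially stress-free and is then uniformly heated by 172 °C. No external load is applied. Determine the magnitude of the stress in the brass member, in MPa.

σ ≈ 79 MPa (compressive)

Equilibrium of a rigid end plate with no external load gives equal and opposite internal forces ±P in the two members. Since α_{brass} > α_{steel}, heating drives the brass into compression and the steel into tension.
Compatibility of the two members (thermal + elastic change equal): (α₁ − α₂)ΔT = P·[1/(A₁E₁) + 1/(A₂E₂)].
|α₁ − α₂|·ΔT = 5.4×10⁻⁶ × 172 = 0.0009288.
1/(A₁E₁) + 1/(A₂E₂) = 1/(650×202×10³) + 1/(350×110×10³) = 3.359×10⁻⁸ N⁻¹.
P = 0.0009288 / 3.359×10⁻⁸ = 27650 N = 27.65 kN.
σ_{brass} = P/A₂ = 27650/350 = 79 MPa, compressive.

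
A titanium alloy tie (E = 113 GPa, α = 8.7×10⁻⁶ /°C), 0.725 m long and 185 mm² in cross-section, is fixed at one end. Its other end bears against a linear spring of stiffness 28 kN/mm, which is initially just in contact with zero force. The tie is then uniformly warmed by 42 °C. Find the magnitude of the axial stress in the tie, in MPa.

σ ≈ 20.3 MPa (compressive)

If the spring were absent the tie would lengthen by αΔT L = 8.7×10⁻⁶ × 42 × 725 = 0.2649 mm.
With a force P in the spring, the elastic change of the tie is PL/(AE) and that of the spring is P/k; compatibility requires their sum to equal δ_free.
P [ L/(AE) + 1/k ] = δ_free → P [ 725/(185×113×10³) + 1/(28×10³) ] = 0.2649.
P = 0.2649 / 7.039×10⁻⁵ = 3763 N.
σ = P/A = 3763/185 = 20.34 MPa.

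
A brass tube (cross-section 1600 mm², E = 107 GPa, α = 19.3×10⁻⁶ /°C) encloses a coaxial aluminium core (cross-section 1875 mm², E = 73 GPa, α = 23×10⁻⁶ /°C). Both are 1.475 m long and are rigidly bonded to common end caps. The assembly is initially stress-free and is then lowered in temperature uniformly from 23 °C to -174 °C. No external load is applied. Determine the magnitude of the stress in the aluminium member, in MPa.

Both members must finish at the same length. With the larger α, the aluminium tends to over-contract; the plates restrain it, putting the aluminium in tension and the brass in compression. With no external load the two internal forces are equal and opposite, magnitude P.
Equating the net (thermal + elastic) strains gives |α₁ − α₂|·ΔT = P·[1/(A₁E₁) + 1/(A₂E₂)].
|α₁ − α₂|·ΔT = 3.7×10⁻⁶ × 197 = 0.0007289.
1/(A₁E₁) + 1/(A₂E₂) = 1/(1600×107×10³) + 1/(1875×73×10³) = 1.315×10⁻⁸ N⁻¹.
So P = 0.0007289 / 1.315×10⁻⁸ = 55.44 kN.
σ_{aluminium} = P/A₂ = 55440/1875 = 29.57 MPa, tensile.

σ ≈ 29.6 MPa (tensile)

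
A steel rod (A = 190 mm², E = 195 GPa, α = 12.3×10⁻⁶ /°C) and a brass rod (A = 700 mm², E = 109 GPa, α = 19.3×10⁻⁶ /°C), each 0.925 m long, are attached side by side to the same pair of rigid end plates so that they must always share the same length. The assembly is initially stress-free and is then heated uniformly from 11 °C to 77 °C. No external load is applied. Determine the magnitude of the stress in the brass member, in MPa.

σ ≈ 16.5 MPa (compressive)

Equilibrium of a rigid end plate with no external load gives equal and opposite internal forces ±P in the two members. Since α_{brass} > α_{steel}, heating drives the brass into compression and the steel into tension.
Equating the net (thermal + elastic) strains gives |α₁ − α₂|·ΔT = P·[1/(A₁E₁) + 1/(A₂E₂)].
|α₁ − α₂|·ΔT = 7×10⁻⁶ × 66 = 0.000462.
1/(A₁E₁) + 1/(A₂E₂) = 1/(190×195×10³) + 1/(700×109×10³) = 4.01×10⁻⁸ N⁻¹.
P = 0.000462 / 4.01×10⁻⁸ = 11520 N = 11.52 kN.
σ_{brass} = P/A₂ = 11520/700 = 16.46 MPa, compressive.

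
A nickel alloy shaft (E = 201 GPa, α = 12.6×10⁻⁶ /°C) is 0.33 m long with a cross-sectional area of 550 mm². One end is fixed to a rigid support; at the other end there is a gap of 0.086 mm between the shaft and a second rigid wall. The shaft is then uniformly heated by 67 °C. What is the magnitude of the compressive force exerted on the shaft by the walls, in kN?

Unrestrained expansion: δ_free = αΔT L = 12.6×10⁻⁶ × 67 × 330 = 0.2786 mm.
This exceeds the 0.086 mm gap, so the wall pushes back. The portion of expansion that must be recovered elastically is δ_free − gap = 0.2786 − 0.086 = 0.1926 mm.
So σ = E(δ_free − g)/L = 201×10³ × 0.1926/330 = 117.3 MPa.
P = σA = 117.3 × 550 = 64.52 kN.

P ≈ 64.5 kN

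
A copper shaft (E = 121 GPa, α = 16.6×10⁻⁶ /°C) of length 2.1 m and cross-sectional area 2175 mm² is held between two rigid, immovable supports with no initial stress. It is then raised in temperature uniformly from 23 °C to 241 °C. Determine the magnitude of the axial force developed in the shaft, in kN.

Full restraint means ε = 0, so the stress is σ = EαΔT = 121×10³ × 16.6×10⁻⁶ × 218 = 437.9 MPa.
P = AEαΔT = 2175 × 121×10³ × 16.6×10⁻⁶ × 218 = 952.4 kN (compressive).

P ≈ 952 kN (compressive)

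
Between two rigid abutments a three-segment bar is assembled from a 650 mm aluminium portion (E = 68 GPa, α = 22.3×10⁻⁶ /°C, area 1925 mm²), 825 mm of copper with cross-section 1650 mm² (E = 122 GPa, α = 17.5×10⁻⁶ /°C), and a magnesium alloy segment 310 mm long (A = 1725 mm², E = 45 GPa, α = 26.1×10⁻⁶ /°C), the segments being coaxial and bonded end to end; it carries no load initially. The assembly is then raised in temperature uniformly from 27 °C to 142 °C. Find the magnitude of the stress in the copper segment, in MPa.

σ ≈ 198 MPa (compressive)

Free thermal expansion of the whole bar: Σ αᵢΔT Lᵢ = 22.3×10⁻⁶×115×650 + 17.5×10⁻⁶×115×825 + 26.1×10⁻⁶×115×310 = 4.258 mm.
Since the ends are fixed, an axial force P builds up, equal in every segment, with P · Σ Lᵢ/(AᵢEᵢ) = δ_free.
Σ Lᵢ/(AᵢEᵢ) = 650/(1925×68×10³) + 825/(1650×122×10³) + 310/(1725×45×10³) = 1.306×10⁻⁵ mm/N.
P = 4.258 / 1.306×10⁻⁵ = 326100 N = 326.1 kN, compressive.
σ_{copper} = P / A = 326100 / 1650 = 197.6 MPa.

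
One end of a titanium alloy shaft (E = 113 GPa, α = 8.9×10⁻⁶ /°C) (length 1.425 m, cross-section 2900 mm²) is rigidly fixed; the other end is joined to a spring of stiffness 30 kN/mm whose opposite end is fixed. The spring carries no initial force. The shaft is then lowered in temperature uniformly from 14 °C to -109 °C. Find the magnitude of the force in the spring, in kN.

The unrestrained thermal change is αΔT L = 8.9×10⁻⁶ × 123 × 1425 = 1.56 mm.
Let P be the tensile force in the spring. The shaft extends elastically by PL/(AE) and the spring stretches by P/k; together these equal δ_free.
So P = δ_free / [L/(AE) + 1/k] = 1.56 / [ 1425/(2900×113×10³) + 1/(30×10³) ].
P = 1.56 / 3.768×10⁻⁵ = 41400 N.

P ≈ 41.4 kN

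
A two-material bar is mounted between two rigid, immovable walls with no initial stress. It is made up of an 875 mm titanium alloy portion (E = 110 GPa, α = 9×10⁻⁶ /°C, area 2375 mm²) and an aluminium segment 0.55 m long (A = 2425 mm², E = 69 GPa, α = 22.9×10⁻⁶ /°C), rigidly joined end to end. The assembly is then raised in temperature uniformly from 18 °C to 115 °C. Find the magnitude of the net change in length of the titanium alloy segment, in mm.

With the walls removed the bar would change length by δ_free = Σ αᵢΔT Lᵢ = 9×10⁻⁶×97×875 + 22.9×10⁻⁶×97×550 = 1.986 mm.
The rigid supports impose zero overall length change; the single axial force P common to all segments must satisfy P Σ Lᵢ/(AᵢEᵢ) = δ_free.
Σ Lᵢ/(AᵢEᵢ) = 875/(2375×110×10³) + 550/(2425×69×10³) = 6.636×10⁻⁶ mm/N.
So P = 1.986 / 6.636×10⁻⁶ = 299.2 kN, compressive.
For the titanium alloy segment, free thermal change = 9×10⁻⁶×97×875 = 0.7639 mm and elastic change from P = 299200×875/(2375×110×10³) = 1.002 mm; these oppose, so the net change is 0.238 mm (segment shortens).

|ΔL| ≈ 0.238 mm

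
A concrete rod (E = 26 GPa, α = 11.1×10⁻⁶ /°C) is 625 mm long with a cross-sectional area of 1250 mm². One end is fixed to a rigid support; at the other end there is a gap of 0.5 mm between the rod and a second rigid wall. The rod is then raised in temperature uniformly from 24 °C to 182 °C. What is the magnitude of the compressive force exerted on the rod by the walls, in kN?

Free thermal elongation = αΔT L = 11.1×10⁻⁶ × 158 × 625 = 1.096 mm.
This exceeds the 0.5 mm gap, so the wall pushes back. The portion of expansion that must be recovered elastically is δ_free − gap = 1.096 − 0.5 = 0.5961 mm.
So σ = E(δ_free − g)/L = 26×10³ × 0.5961/625 = 24.8 MPa.
P = σA = 24.8 × 1250 = 31 kN.

P ≈ 31 kN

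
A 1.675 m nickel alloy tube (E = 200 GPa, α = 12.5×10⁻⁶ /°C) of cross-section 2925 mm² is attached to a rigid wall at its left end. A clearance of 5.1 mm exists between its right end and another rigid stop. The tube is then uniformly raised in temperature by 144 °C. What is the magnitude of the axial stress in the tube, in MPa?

Free thermal elongation = αΔT L = 12.5×10⁻⁶ × 144 × 1675 = 3.015 mm.
This is smaller than the 5.1 mm clearance, so the tube expands freely without reaching the stop — the stress is zero.

σ ≈ 0 MPa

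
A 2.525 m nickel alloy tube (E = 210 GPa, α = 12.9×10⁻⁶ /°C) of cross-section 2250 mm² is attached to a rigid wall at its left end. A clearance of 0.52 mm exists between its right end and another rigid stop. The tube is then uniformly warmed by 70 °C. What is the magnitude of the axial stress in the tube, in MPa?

σ ≈ 146 MPa (compressive)

Free thermal elongation = αΔT L = 12.9×10⁻⁶ × 70 × 2525 = 2.28 mm.
After closing the 0.52 mm clearance, 2.28 − 0.52 = 1.76 mm of expansion remains to be suppressed by the wall.
That suppressed elongation corresponds to σ = E·Δ/L = 210×10³ × 1.76/2525 = 146.4 MPa.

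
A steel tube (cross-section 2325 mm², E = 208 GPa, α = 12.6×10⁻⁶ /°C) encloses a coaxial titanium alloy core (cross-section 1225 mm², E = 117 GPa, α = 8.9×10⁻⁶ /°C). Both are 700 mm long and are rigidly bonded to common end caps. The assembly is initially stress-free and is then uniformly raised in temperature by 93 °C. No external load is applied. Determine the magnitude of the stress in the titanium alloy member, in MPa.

The steel has the larger α, so on heating it would change length more than the titanium alloy if both were free. The rigid plates force a common final length, so the steel is put into compression and the titanium alloy into tension, with equal and opposite forces P (no external load).
Compatibility of the two members (thermal + elastic change equal): (α₁ − α₂)ΔT = P·[1/(A₁E₁) + 1/(A₂E₂)].
|α₁ − α₂|·ΔT = 3.7×10⁻⁶ × 93 = 0.0003441.
1/(A₁E₁) + 1/(A₂E₂) = 1/(2325×208×10³) + 1/(1225×117×10³) = 9.045×10⁻⁹ N⁻¹.
P = 0.0003441 / 9.045×10⁻⁹ = 38040 N = 38.04 kN.
σ_{titanium alloy} = P/A₂ = 38040/1225 = 31.06 MPa, tensile.

σ ≈ 31.1 MPa (tensile)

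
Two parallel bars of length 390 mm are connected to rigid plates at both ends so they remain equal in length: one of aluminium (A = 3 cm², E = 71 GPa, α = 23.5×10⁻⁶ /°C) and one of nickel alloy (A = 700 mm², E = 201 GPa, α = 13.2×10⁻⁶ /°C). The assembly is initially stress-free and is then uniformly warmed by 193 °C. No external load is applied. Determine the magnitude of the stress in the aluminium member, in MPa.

The aluminium has the larger α, so on heating it would change length more than the nickel alloy if both were free. The rigid plates force a common final length, so the aluminium is put into compression and the nickel alloy into tension, with equal and opposite forces P (no external load).
Setting the final lengths equal and cancelling L: (α₁ − α₂)ΔT = P/(A₁E₁) + P/(A₂E₂).
|α₁ − α₂|·ΔT = 10.3×10⁻⁶ × 193 = 0.001988.
1/(A₁E₁) + 1/(A₂E₂) = 1/(300×71×10³) + 1/(700×201×10³) = 5.406×10⁻⁸ N⁻¹.
So P = 0.001988 / 5.406×10⁻⁸ = 36.78 kN.
σ_{aluminium} = P/A₁ = 36780/300 = 122.6 MPa, compressive.

σ ≈ 123 MPa (compressive)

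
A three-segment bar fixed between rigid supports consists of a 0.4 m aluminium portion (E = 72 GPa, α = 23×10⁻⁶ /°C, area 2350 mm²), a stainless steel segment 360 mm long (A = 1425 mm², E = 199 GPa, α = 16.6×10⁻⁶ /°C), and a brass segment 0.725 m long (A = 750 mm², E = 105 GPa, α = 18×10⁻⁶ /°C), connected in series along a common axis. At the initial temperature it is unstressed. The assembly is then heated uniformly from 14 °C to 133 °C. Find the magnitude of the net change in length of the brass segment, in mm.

|ΔL| ≈ 0.855 mm

If the supports were absent, the total length change would be Σ αᵢΔT Lᵢ = 23×10⁻⁶×119×400 + 16.6×10⁻⁶×119×360 + 18×10⁻⁶×119×725 = 3.359 mm.
The rigid supports impose zero overall length change; the single axial force P common to all segments must satisfy P Σ Lᵢ/(AᵢEᵢ) = δ_free.
Σ Lᵢ/(AᵢEᵢ) = 400/(2350×72×10³) + 360/(1425×199×10³) + 725/(750×105×10³) = 1.284×10⁻⁵ mm/N.
Hence P = δ_free / Σ(L/AE) = 3.359/1.284×10⁻⁵ = 261.6 kN (compressive).
For the brass segment, free thermal change = 18×10⁻⁶×119×725 = 1.553 mm and elastic change from P = 261600×725/(750×105×10³) = 2.408 mm; these oppose, so the net change is 0.855 mm (segment shortens).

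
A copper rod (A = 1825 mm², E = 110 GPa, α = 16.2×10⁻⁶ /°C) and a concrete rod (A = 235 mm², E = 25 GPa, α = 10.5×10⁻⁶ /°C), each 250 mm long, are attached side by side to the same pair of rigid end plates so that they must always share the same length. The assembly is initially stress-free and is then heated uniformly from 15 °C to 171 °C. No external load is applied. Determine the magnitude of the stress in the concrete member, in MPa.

The copper has the larger α, so on heating it would change length more than the concrete if both were free. The rigid plates force a common final length, so the copper is put into compression and the concrete into tension, with equal and opposite forces P (no external load).
Compatibility of the two members (thermal + elastic change equal): (α₁ − α₂)ΔT = P·[1/(A₁E₁) + 1/(A₂E₂)].
|α₁ − α₂|·ΔT = 5.7×10⁻⁶ × 156 = 0.0008892.
1/(A₁E₁) + 1/(A₂E₂) = 1/(1825×110×10³) + 1/(235×25×10³) = 1.752×10⁻⁷ N⁻¹.
P = 0.0008892 / 1.752×10⁻⁷ = 5076 N = 5.076 kN.
σ_{concrete} = P/A₂ = 5076/235 = 21.6 MPa, tensile.

σ ≈ 21.6 MPa (tensile)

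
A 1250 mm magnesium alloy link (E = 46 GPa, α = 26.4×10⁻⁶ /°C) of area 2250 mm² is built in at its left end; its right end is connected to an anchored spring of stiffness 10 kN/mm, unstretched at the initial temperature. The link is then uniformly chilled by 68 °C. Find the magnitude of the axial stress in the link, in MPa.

The unrestrained thermal change is αΔT L = 26.4×10⁻⁶ × 68 × 1250 = 2.244 mm.
Let P be the tensile force in the spring. The link extends elastically by PL/(AE) and the spring stretches by P/k; together these equal δ_free.
So P = δ_free / [L/(AE) + 1/k] = 2.244 / [ 1250/(2250×46×10³) + 1/(10×10³) ].
P = 2.244 / 0.0001121 = 20020 N.
σ = P/A = 20020/2250 = 8.899 MPa.

σ ≈ 8.9 MPa (tensile)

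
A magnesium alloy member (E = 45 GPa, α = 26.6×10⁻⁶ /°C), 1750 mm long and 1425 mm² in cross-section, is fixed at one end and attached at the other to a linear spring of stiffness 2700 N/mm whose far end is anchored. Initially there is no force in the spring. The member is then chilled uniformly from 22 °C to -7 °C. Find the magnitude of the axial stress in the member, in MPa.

Free thermal contraction: δ_free = αΔT L = 26.6×10⁻⁶ × 29 × 1750 = 1.35 mm.
With a force P in the spring, the elastic change of the member is PL/(AE) and that of the spring is P/k; compatibility requires their sum to equal δ_free.
So P = δ_free / [L/(AE) + 1/k] = 1.35 / [ 1750/(1425×45×10³) + 1/(2700) ].
P = 1.35 / 0.0003977 = 3395 N.
σ = P/A = 3395/1425 = 2.382 MPa.

σ ≈ 2.38 MPa (tensile)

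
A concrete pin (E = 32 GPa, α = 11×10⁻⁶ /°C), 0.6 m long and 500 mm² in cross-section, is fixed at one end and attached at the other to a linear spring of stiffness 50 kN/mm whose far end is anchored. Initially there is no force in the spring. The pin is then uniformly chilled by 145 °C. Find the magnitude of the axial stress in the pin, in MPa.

The unrestrained thermal change is αΔT L = 11×10⁻⁶ × 145 × 600 = 0.957 mm.
With a force P in the spring, the elastic change of the pin is PL/(AE) and that of the spring is P/k; compatibility requires their sum to equal δ_free.
P [ L/(AE) + 1/k ] = δ_free → P [ 600/(500×32×10³) + 1/(50×10³) ] = 0.957.
P = 0.957 / 5.75×10⁻⁵ = 16640 N.
σ = P/A = 16640/500 = 33.29 MPa.

σ ≈ 33.3 MPa (tensile)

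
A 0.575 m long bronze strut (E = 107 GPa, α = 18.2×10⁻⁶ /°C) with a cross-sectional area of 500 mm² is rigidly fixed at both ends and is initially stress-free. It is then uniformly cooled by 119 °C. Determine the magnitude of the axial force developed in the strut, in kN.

P ≈ 116 kN (tensile)

Full restraint means ε = 0, so the stress is σ = EαΔT = 107×10³ × 18.2×10⁻⁶ × 119 = 231.7 MPa.
Then P = σA = 231.7 × 500 mm² = 115.9 kN, tensile.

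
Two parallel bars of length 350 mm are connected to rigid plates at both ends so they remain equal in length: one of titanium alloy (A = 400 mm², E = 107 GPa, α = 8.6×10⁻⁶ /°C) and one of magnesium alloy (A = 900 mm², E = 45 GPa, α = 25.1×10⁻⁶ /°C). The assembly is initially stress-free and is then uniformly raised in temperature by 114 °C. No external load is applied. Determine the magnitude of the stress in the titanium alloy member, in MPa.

σ ≈ 97.9 MPa (tensile)

The magnesium alloy has the larger α, so on heating it would change length more than the titanium alloy if both were free. The rigid plates force a common final length, so the magnesium alloy is put into compression and the titanium alloy into tension, with equal and opposite forces P (no external load).
Compatibility of the two members (thermal + elastic change equal): (α₁ − α₂)ΔT = P·[1/(A₁E₁) + 1/(A₂E₂)].
|α₁ − α₂|·ΔT = 16.5×10⁻⁶ × 114 = 0.001881.
1/(A₁E₁) + 1/(A₂E₂) = 1/(400×107×10³) + 1/(900×45×10³) = 4.806×10⁻⁸ N⁻¹.
P = 0.001881 / 4.806×10⁻⁸ = 39140 N = 39.14 kN.
σ_{titanium alloy} = P/A₁ = 39140/400 = 97.85 MPa, tensile.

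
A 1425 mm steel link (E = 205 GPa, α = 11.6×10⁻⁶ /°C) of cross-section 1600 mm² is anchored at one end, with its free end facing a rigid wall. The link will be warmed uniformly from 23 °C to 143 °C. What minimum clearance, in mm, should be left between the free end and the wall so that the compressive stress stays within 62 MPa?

g ≈ 1.55 mm

Free expansion if unrestrained: δ_free = αΔT L = 11.6×10⁻⁶ × 120 × 1425 = 1.984 mm.
A stress of 62 MPa corresponds to the wall pushing the link back by σL/E = 62×1425/(205×10³) = 0.431 mm.
The gap must absorb the remainder: g_min = 1.984 − 0.431 = 1.553 mm.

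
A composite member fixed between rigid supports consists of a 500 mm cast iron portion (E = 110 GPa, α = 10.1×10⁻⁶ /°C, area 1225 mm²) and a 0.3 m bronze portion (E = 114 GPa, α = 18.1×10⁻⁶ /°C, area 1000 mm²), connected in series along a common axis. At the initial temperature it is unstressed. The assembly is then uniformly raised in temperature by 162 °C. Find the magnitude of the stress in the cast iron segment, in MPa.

If the supports were absent, the total length change would be Σ αᵢΔT Lᵢ = 10.1×10⁻⁶×162×500 + 18.1×10⁻⁶×162×300 = 1.698 mm.
The rigid supports impose zero overall length change; the single axial force P common to all segments must satisfy P Σ Lᵢ/(AᵢEᵢ) = δ_free.
Σ Lᵢ/(AᵢEᵢ) = 500/(1225×110×10³) + 300/(1000×114×10³) = 6.342×10⁻⁶ mm/N.
So P = 1.698 / 6.342×10⁻⁶ = 267.7 kN, compressive.
σ_{cast iron} = P / A = 267700 / 1225 = 218.5 MPa.

σ ≈ 219 MPa (compressive)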